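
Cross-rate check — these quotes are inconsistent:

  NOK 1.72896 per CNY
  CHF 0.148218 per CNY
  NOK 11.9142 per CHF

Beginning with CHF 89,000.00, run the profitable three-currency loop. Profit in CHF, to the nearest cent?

Profit: CHF 1,901.47

Profitable loop is CHF → NOK → CNY → CHF:
CHF 89,000.00 × 11.9142 = NOK 1,060,363.80
NOK 1,060,363.80 ÷ 1.72896 = CNY 613,295.74
CNY 613,295.74 × 0.148218 = CHF 90,901.47
Profit = CHF 90,901.47 − CHF 89,000.00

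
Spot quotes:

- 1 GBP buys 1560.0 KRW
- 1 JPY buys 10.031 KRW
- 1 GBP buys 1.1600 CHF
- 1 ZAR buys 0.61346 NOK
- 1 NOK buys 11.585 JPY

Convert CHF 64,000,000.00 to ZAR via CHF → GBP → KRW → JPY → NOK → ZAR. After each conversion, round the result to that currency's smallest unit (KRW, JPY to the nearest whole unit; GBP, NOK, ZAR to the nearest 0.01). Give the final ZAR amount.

CHF 64,000,000.00 ÷ 1.1600 = GBP 55,172,413.79
GBP 55,172,413.79 × 1560.0 = KRW 86,068,965,512
KRW 86,068,965,512 ÷ 10.031 = JPY 8,580,297,629
JPY 8,580,297,629 ÷ 11.585 = NOK 740,638,552.35
NOK 740,638,552.35 ÷ 0.61346 = ZAR 1,207,313,520.60

ZAR 1,207,313,520.60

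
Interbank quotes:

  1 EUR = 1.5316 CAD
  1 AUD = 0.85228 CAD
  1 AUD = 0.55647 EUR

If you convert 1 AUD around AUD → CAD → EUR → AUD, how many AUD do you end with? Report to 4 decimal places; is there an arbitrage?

1.0000 (no arbitrage)

Around AUD → CAD → EUR → AUD: 1 × 0.85228 ÷ 1.5316 ÷ 0.55647 = 0.999989
Product ≈ 1 (deviation 0.001%, within rounding noise).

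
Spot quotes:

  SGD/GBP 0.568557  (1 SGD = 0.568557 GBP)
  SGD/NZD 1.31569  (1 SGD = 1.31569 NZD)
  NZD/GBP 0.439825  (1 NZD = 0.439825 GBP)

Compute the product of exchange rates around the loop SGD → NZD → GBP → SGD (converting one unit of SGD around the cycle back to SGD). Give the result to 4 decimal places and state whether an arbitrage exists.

Around SGD → NZD → GBP → SGD: 1 × 1.31569 × 0.439825 ÷ 0.568557 = 1.017793
Product > 1; profitable direction is SGD → NZD → GBP → SGD.

1.0178 (arbitrage exists)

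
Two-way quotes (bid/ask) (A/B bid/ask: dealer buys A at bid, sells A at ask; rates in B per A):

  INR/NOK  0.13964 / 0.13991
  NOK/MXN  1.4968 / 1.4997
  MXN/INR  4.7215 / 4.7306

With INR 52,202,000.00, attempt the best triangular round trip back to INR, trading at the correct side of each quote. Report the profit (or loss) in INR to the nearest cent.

Net profit: INR 389,767.50

Best loop INR → MXN → NOK → INR:
INR 52,202,000.00 ÷ 4.7306 (buy MXN at ask) = MXN 11,034,963.85
MXN 11,034,963.85 ÷ 1.4997 (buy NOK at ask) = NOK 7,358,114.19
NOK 7,358,114.19 ÷ 0.13991 (buy INR at ask) = INR 52,591,767.50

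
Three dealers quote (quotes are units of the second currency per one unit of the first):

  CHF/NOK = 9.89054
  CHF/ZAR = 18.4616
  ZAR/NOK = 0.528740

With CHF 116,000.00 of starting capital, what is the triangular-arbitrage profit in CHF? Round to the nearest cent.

Profit: CHF 1,534.80

Profitable loop is CHF → NOK → ZAR → CHF:
CHF 116,000.00 × 9.89054 = NOK 1,147,302.64
NOK 1,147,302.64 ÷ 0.528740 = ZAR 2,169,880.55
ZAR 2,169,880.55 ÷ 18.4616 = CHF 117,534.80
Profit = CHF 117,534.80 − CHF 116,000.00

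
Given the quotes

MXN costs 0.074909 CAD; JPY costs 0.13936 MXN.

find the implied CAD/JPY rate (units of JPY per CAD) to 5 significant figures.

1 CAD ÷ 0.074909 = 13.3495 MXN
13.3495 MXN ÷ 0.13936 = 95.7917 JPY

CAD/JPY = 95.792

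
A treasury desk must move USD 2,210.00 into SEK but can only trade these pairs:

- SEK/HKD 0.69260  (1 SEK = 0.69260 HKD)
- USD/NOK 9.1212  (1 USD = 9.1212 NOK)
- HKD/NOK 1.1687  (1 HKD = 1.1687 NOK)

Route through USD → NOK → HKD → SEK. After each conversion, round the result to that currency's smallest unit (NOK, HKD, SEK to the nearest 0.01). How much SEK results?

SEK 24,903.41

USD 2,210.00 × 9.1212 = NOK 20,157.85
NOK 20,157.85 ÷ 1.1687 = HKD 17,248.10
HKD 17,248.10 ÷ 0.69260 = SEK 24,903.41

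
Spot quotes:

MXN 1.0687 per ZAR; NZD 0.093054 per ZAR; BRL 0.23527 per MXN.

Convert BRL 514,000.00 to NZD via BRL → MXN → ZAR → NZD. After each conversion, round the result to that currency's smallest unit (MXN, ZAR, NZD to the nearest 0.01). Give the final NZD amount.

BRL 514,000.00 ÷ 0.23527 = MXN 2,184,723.93
MXN 2,184,723.93 ÷ 1.0687 = ZAR 2,044,281.77
ZAR 2,044,281.77 × 0.093054 = NZD 190,228.60

NZD 190,228.60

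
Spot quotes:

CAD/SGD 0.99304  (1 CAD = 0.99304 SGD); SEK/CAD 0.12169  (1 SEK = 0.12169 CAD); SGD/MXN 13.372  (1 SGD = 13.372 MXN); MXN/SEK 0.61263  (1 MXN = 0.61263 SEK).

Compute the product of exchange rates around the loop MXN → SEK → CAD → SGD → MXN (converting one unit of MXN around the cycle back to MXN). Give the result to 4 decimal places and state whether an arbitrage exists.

Around MXN → SEK → CAD → SGD → MXN: 1 × 0.61263 × 0.12169 × 0.99304 × 13.372 = 0.989957
Product < 1; profitable direction is MXN → SGD → CAD → SEK → MXN.

0.9900 (arbitrage exists)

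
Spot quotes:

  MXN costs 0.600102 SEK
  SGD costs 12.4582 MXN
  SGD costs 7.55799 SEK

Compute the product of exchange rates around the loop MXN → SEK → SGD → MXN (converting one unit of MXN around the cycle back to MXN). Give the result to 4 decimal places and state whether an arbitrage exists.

0.9892 (arbitrage exists)

Around MXN → SEK → SGD → MXN: 1 × 0.600102 ÷ 7.55799 × 12.4582 = 0.989177
Product < 1; profitable direction is MXN → SGD → SEK → MXN.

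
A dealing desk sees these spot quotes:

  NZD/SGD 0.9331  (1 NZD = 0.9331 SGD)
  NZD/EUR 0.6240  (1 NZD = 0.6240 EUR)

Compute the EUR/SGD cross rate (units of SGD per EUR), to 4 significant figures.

EUR/SGD = 1.495

1 EUR ÷ 0.6240 = 1.60256 NZD
1.60256 NZD × 0.9331 = 1.49535 SGD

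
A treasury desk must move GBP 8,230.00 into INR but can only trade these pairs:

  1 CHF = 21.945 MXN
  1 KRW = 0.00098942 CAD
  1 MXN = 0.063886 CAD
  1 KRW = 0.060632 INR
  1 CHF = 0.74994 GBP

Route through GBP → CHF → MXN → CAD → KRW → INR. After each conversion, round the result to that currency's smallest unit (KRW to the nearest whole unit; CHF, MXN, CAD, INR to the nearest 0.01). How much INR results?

GBP 8,230.00 ÷ 0.74994 = CHF 10,974.21
CHF 10,974.21 × 21.945 = MXN 240,829.04
MXN 240,829.04 × 0.063886 = CAD 15,385.60
CAD 15,385.60 ÷ 0.00098942 = KRW 15,550,120
KRW 15,550,120 × 0.060632 = INR 942,834.88

INR 942,834.88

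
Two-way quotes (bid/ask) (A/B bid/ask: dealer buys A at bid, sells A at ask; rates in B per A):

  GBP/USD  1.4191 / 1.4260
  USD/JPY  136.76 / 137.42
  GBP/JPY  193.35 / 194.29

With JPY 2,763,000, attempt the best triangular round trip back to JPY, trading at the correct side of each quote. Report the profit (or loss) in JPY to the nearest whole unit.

Best loop JPY → GBP → USD → JPY:
JPY 2,763,000 ÷ 194.29 (buy GBP at ask) = GBP 14,221.01
GBP 14,221.01 × 1.4191 (sell GBP at bid) = USD 20,181.04
USD 20,181.04 × 136.76 (sell USD at bid) = JPY 2,759,958

Net result: JPY -3,042 (no profitable arbitrage after spreads)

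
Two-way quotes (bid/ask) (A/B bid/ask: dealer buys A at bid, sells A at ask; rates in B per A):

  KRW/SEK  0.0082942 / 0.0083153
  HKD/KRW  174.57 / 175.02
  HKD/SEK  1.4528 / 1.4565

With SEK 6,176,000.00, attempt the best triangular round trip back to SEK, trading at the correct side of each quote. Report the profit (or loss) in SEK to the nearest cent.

Best loop SEK → KRW → HKD → SEK:
SEK 6,176,000.00 ÷ 0.0083153 (buy KRW at ask) = KRW 742,727,262
KRW 742,727,262 ÷ 175.02 (buy HKD at ask) = HKD 4,243,670.79
HKD 4,243,670.79 × 1.4528 (sell HKD at bid) = SEK 6,165,204.92

Net result: SEK -10,795.08 (no profitable arbitrage after spreads)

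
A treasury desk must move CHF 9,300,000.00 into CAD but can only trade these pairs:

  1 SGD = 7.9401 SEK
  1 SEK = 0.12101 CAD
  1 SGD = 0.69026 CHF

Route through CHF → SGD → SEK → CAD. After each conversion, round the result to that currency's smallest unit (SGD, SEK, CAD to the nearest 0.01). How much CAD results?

CHF 9,300,000.00 ÷ 0.69026 = SGD 13,473,184.02
SGD 13,473,184.02 × 7.9401 = SEK 106,978,428.44
SEK 106,978,428.44 × 0.12101 = CAD 12,945,459.63

CAD 12,945,459.63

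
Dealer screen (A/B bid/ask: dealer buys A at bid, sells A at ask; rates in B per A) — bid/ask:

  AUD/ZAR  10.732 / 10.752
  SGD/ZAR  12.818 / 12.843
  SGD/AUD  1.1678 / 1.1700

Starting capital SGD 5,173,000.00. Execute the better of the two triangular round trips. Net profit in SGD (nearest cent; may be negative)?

Best loop SGD → ZAR → AUD → SGD:
SGD 5,173,000.00 × 12.818 (sell SGD at bid) = ZAR 66,307,514.00
ZAR 66,307,514.00 ÷ 10.752 (buy AUD at ask) = AUD 6,166,993.49
AUD 6,166,993.49 ÷ 1.1700 (buy SGD at ask) = SGD 5,270,934.61

Net profit: SGD 97,934.61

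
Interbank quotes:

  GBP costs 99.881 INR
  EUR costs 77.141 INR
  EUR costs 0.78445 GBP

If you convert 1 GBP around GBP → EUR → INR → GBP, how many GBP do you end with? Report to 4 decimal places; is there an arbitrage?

0.9845 (arbitrage exists)

Around GBP → EUR → INR → GBP: 1 ÷ 0.78445 × 77.141 ÷ 99.881 = 0.984549
Product < 1; profitable direction is GBP → INR → EUR → GBP.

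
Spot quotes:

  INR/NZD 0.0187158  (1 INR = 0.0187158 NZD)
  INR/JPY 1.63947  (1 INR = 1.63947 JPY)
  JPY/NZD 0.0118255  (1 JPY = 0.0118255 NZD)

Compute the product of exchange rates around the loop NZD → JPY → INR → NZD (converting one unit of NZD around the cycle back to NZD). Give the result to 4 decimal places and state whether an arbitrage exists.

Around NZD → JPY → INR → NZD: 1 ÷ 0.0118255 ÷ 1.63947 × 0.0187158 = 0.965351
Product < 1; profitable direction is NZD → INR → JPY → NZD.

0.9654 (arbitrage exists)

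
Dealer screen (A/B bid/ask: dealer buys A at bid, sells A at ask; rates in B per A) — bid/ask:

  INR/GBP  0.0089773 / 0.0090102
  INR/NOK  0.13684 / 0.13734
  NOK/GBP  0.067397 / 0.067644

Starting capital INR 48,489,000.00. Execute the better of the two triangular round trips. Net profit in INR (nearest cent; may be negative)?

Best loop INR → NOK → GBP → INR:
INR 48,489,000.00 × 0.13684 (sell INR at bid) = NOK 6,635,234.76
NOK 6,635,234.76 × 0.067397 (sell NOK at bid) = GBP 447,194.92
GBP 447,194.92 ÷ 0.0090102 (buy INR at ask) = INR 49,632,074.44

Net profit: INR 1,143,074.44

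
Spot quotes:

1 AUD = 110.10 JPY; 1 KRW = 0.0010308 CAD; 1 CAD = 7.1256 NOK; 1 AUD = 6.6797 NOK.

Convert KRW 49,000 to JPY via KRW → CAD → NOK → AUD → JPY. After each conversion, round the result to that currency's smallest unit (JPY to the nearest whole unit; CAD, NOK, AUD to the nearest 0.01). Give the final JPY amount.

JPY 5,932

KRW 49,000 × 0.0010308 = CAD 50.51
CAD 50.51 × 7.1256 = NOK 359.91
NOK 359.91 ÷ 6.6797 = AUD 53.88
AUD 53.88 × 110.10 = JPY 5,932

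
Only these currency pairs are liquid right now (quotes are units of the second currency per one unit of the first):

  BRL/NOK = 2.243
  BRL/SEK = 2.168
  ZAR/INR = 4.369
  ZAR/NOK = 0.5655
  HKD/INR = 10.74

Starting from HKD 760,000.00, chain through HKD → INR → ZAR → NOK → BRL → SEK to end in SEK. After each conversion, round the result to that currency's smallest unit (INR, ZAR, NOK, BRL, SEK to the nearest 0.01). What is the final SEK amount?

HKD 760,000.00 × 10.74 = INR 8,162,400.00
INR 8,162,400.00 ÷ 4.369 = ZAR 1,868,253.60
ZAR 1,868,253.60 × 0.5655 = NOK 1,056,497.41
NOK 1,056,497.41 ÷ 2.243 = BRL 471,019.80
BRL 471,019.80 × 2.168 = SEK 1,021,170.93

SEK 1,021,170.93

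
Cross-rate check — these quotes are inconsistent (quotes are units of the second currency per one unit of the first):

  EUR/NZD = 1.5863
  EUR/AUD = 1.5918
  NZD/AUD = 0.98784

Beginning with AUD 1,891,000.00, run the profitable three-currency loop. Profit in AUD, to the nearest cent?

Profit: AUD 29,914.78

Profitable loop is AUD → NZD → EUR → AUD:
AUD 1,891,000.00 ÷ 0.98784 = NZD 1,914,277.62
NZD 1,914,277.62 ÷ 1.5863 = EUR 1,206,756.36
EUR 1,206,756.36 × 1.5918 = AUD 1,920,914.78
Profit = AUD 1,920,914.78 − AUD 1,891,000.00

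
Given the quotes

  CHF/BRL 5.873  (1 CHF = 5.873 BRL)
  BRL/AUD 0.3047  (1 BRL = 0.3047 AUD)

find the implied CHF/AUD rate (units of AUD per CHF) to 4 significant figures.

1 CHF × 5.873 = 5.873 BRL
5.873 BRL × 0.3047 = 1.7895 AUD

CHF/AUD = 1.790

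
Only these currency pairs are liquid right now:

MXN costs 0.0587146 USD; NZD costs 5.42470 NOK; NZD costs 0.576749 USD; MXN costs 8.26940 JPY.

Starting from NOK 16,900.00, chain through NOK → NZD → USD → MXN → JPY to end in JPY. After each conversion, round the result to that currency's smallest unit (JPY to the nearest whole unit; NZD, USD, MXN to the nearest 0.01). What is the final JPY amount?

JPY 253,061

NOK 16,900.00 ÷ 5.42470 = NZD 3,115.38
NZD 3,115.38 × 0.576749 = USD 1,796.79
USD 1,796.79 ÷ 0.0587146 = MXN 30,602.10
MXN 30,602.10 × 8.26940 = JPY 253,061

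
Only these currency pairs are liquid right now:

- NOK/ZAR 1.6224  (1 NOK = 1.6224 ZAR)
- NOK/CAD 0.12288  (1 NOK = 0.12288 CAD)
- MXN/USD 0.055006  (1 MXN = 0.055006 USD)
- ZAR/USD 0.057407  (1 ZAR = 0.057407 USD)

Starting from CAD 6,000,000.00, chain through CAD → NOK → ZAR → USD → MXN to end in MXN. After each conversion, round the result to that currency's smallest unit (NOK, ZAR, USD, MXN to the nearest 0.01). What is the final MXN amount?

MXN 82,676,631.28

CAD 6,000,000.00 ÷ 0.12288 = NOK 48,828,125.00
NOK 48,828,125.00 × 1.6224 = ZAR 79,218,750.00
ZAR 79,218,750.00 × 0.057407 = USD 4,547,710.78
USD 4,547,710.78 ÷ 0.055006 = MXN 82,676,631.28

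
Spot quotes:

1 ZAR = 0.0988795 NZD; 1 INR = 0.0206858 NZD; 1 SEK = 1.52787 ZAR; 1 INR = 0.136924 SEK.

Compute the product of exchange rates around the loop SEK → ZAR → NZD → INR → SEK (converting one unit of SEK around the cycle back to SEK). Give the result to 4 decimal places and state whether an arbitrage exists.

1.0000 (no arbitrage)

Around SEK → ZAR → NZD → INR → SEK: 1 × 1.52787 × 0.0988795 ÷ 0.0206858 × 0.136924 = 1.000000
Product ≈ 1 (deviation 0.000%, within rounding noise).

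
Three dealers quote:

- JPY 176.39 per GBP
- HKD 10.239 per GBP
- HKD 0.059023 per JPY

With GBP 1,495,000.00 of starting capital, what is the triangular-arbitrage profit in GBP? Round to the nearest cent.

Profitable loop is GBP → JPY → HKD → GBP:
GBP 1,495,000.00 × 176.39 = JPY 263,703,050
JPY 263,703,050 × 0.059023 = HKD 15,564,545.12
HKD 15,564,545.12 ÷ 10.239 = GBP 1,520,123.56
Profit = GBP 1,520,123.56 − GBP 1,495,000.00

Profit: GBP 25,123.56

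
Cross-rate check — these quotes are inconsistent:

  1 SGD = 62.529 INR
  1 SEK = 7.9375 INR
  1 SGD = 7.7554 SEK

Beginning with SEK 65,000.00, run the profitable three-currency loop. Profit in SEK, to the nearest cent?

Profit: SEK 1,024.77

Profitable loop is SEK → SGD → INR → SEK:
SEK 65,000.00 ÷ 7.7554 = SGD 8,381.26
SGD 8,381.26 × 62.529 = INR 524,071.61
INR 524,071.61 ÷ 7.9375 = SEK 66,024.77
Profit = SEK 66,024.77 − SEK 65,000.00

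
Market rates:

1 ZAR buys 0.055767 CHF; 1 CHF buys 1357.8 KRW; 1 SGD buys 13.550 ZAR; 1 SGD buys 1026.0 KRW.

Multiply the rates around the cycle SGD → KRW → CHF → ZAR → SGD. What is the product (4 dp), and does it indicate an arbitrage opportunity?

1.0000 (no arbitrage)

Around SGD → KRW → CHF → ZAR → SGD: 1 × 1026.0 ÷ 1357.8 ÷ 0.055767 ÷ 13.550 = 0.999988
Product ≈ 1 (deviation 0.001%, within rounding noise).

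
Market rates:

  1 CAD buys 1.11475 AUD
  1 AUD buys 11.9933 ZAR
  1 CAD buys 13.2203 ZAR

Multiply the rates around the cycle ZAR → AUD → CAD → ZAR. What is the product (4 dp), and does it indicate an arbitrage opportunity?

0.9888 (arbitrage exists)

Around ZAR → AUD → CAD → ZAR: 1 ÷ 11.9933 ÷ 1.11475 × 13.2203 = 0.988838
Product < 1; profitable direction is ZAR → CAD → AUD → ZAR.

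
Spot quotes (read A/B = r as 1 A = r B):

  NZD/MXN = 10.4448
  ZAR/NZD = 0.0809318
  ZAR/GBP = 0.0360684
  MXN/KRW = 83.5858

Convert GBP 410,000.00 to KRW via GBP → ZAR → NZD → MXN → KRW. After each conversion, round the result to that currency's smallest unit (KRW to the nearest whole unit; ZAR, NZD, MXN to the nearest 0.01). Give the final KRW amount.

GBP 410,000.00 ÷ 0.0360684 = ZAR 11,367,291.04
ZAR 11,367,291.04 × 0.0809318 = NZD 919,975.32
NZD 919,975.32 × 10.4448 = MXN 9,608,958.22
MXN 9,608,958.22 × 83.5858 = KRW 803,172,460

KRW 803,172,460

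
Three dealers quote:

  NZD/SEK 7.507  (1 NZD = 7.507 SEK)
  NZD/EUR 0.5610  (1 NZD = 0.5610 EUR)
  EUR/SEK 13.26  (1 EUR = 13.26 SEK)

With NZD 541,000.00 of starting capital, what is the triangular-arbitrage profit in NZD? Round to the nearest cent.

Profit: NZD 4,955.56

Profitable loop is NZD → SEK → EUR → NZD:
NZD 541,000.00 × 7.507 = SEK 4,061,287.00
SEK 4,061,287.00 ÷ 13.26 = EUR 306,281.07
EUR 306,281.07 ÷ 0.5610 = NZD 545,955.56
Profit = NZD 545,955.56 − NZD 541,000.00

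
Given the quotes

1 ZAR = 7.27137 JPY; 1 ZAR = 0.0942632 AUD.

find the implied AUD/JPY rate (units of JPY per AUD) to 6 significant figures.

1 AUD ÷ 0.0942632 = 10.6086 ZAR
10.6086 ZAR × 7.27137 = 77.139 JPY

AUD/JPY = 77.1390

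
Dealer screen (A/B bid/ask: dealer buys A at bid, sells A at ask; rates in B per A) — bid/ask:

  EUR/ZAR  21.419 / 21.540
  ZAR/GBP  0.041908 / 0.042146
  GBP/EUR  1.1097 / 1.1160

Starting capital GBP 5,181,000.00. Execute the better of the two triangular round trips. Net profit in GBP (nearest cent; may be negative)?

Net result: GBP -20,220.49 (no profitable arbitrage after spreads)

Best loop GBP → EUR → ZAR → GBP:
GBP 5,181,000.00 × 1.1097 (sell GBP at bid) = EUR 5,749,355.70
EUR 5,749,355.70 × 21.419 (sell EUR at bid) = ZAR 123,145,449.74
ZAR 123,145,449.74 × 0.041908 (sell ZAR at bid) = GBP 5,160,779.51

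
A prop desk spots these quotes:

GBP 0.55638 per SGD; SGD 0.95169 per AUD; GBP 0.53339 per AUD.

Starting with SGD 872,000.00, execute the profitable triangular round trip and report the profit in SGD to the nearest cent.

Profit: SGD 6,404.07

Profitable loop is SGD → AUD → GBP → SGD:
SGD 872,000.00 ÷ 0.95169 = AUD 916,264.75
AUD 916,264.75 × 0.53339 = GBP 488,726.46
GBP 488,726.46 ÷ 0.55638 = SGD 878,404.07
Profit = SGD 878,404.07 − SGD 872,000.00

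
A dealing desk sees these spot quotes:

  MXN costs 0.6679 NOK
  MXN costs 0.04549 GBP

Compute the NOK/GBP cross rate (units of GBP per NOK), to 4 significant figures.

1 NOK ÷ 0.6679 = 1.49723 MXN
1.49723 MXN × 0.04549 = 0.068109 GBP

NOK/GBP = 0.06811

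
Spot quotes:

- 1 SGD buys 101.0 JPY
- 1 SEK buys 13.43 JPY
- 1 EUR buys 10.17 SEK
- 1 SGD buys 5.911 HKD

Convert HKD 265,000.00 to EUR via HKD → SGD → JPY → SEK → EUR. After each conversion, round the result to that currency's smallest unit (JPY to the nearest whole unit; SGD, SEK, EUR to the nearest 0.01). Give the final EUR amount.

HKD 265,000.00 ÷ 5.911 = SGD 44,831.67
SGD 44,831.67 × 101.0 = JPY 4,527,999
JPY 4,527,999 ÷ 13.43 = SEK 337,155.55
SEK 337,155.55 ÷ 10.17 = EUR 33,151.97

EUR 33,151.97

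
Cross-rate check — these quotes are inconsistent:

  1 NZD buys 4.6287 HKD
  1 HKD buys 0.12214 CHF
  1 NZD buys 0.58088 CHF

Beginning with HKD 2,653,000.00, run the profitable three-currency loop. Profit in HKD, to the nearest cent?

Profitable loop is HKD → NZD → CHF → HKD:
HKD 2,653,000.00 ÷ 4.6287 = NZD 573,163.09
NZD 573,163.09 × 0.58088 = CHF 332,938.98
CHF 332,938.98 ÷ 0.12214 = HKD 2,725,879.94
Profit = HKD 2,725,879.94 − HKD 2,653,000.00

Profit: HKD 72,879.94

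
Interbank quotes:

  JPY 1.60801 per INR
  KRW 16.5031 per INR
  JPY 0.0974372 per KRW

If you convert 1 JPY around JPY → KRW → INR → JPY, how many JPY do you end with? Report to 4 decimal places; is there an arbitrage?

1.0000 (no arbitrage)

Around JPY → KRW → INR → JPY: 1 ÷ 0.0974372 ÷ 16.5031 × 1.60801 = 0.999996
Product ≈ 1 (deviation 0.000%, within rounding noise).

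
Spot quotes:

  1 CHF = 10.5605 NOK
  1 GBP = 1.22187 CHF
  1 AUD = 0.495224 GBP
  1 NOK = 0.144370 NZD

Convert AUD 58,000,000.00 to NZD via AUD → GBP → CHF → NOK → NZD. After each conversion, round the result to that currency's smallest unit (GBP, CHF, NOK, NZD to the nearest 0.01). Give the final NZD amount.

NZD 53,507,679.44

AUD 58,000,000.00 × 0.495224 = GBP 28,722,992.00
GBP 28,722,992.00 × 1.22187 = CHF 35,095,762.24
CHF 35,095,762.24 × 10.5605 = NOK 370,628,797.14
NOK 370,628,797.14 × 0.144370 = NZD 53,507,679.44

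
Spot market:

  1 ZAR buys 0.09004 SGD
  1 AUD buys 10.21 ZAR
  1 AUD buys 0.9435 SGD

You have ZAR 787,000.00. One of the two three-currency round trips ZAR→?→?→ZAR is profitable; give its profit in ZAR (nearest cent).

Profitable loop is ZAR → AUD → SGD → ZAR:
ZAR 787,000.00 ÷ 10.21 = AUD 77,081.29
AUD 77,081.29 × 0.9435 = SGD 72,726.20
SGD 72,726.20 ÷ 0.09004 = ZAR 807,709.90
Profit = ZAR 807,709.90 − ZAR 787,000.00

Profit: ZAR 20,709.90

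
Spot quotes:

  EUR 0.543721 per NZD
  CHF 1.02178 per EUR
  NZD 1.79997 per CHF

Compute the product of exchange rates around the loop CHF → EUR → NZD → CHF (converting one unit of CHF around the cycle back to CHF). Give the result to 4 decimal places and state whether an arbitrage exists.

Around CHF → EUR → NZD → CHF: 1 ÷ 1.02178 ÷ 0.543721 ÷ 1.79997 = 1.000003
Product ≈ 1 (deviation 0.000%, within rounding noise).

1.0000 (no arbitrage)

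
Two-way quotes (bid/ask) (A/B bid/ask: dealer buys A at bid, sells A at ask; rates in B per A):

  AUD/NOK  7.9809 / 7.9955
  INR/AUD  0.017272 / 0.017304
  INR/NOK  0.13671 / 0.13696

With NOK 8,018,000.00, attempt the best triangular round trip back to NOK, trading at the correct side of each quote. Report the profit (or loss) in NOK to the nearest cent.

Net profit: NOK 51,874.91

Best loop NOK → INR → AUD → NOK:
NOK 8,018,000.00 ÷ 0.13696 (buy INR at ask) = INR 58,542,640.19
INR 58,542,640.19 × 0.017272 (sell INR at bid) = AUD 1,011,148.48
AUD 1,011,148.48 × 7.9809 (sell AUD at bid) = NOK 8,069,874.91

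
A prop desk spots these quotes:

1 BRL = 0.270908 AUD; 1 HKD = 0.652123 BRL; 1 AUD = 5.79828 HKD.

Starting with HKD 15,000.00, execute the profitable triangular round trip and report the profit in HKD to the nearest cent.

Profit: HKD 365.33

Profitable loop is HKD → BRL → AUD → HKD:
HKD 15,000.00 × 0.652123 = BRL 9,781.84
BRL 9,781.84 × 0.270908 = AUD 2,649.98
AUD 2,649.98 × 5.79828 = HKD 15,365.33
Profit = HKD 15,365.33 − HKD 15,000.00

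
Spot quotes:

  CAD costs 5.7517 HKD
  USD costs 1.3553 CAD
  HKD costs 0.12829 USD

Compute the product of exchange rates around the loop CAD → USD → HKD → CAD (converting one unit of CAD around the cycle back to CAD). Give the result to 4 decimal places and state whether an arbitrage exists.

Around CAD → USD → HKD → CAD: 1 ÷ 1.3553 ÷ 0.12829 ÷ 5.7517 = 0.999944
Product ≈ 1 (deviation 0.006%, within rounding noise).

0.9999 (no arbitrage)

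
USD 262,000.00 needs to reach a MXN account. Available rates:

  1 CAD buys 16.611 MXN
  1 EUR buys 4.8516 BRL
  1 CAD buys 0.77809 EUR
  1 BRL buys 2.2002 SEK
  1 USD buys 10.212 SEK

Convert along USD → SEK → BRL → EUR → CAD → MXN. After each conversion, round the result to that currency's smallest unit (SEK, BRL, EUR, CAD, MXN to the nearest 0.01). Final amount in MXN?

MXN 5,350,950.10

USD 262,000.00 × 10.212 = SEK 2,675,544.00
SEK 2,675,544.00 ÷ 2.2002 = BRL 1,216,045.81
BRL 1,216,045.81 ÷ 4.8516 = EUR 250,648.41
EUR 250,648.41 ÷ 0.77809 = CAD 322,132.93
CAD 322,132.93 × 16.611 = MXN 5,350,950.10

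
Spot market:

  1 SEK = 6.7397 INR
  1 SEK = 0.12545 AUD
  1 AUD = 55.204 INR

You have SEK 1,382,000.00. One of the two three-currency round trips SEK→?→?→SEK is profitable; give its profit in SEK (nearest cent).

Profit: SEK 38,066.53

Profitable loop is SEK → AUD → INR → SEK:
SEK 1,382,000.00 × 0.12545 = AUD 173,371.90
AUD 173,371.90 × 55.204 = INR 9,570,822.37
INR 9,570,822.37 ÷ 6.7397 = SEK 1,420,066.53
Profit = SEK 1,420,066.53 − SEK 1,382,000.00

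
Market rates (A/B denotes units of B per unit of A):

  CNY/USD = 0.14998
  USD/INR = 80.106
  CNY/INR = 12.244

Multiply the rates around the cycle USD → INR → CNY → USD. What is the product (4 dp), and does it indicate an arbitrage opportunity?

Around USD → INR → CNY → USD: 1 × 80.106 ÷ 12.244 × 0.14998 = 0.981240
Product < 1; profitable direction is USD → CNY → INR → USD.

0.9812 (arbitrage exists)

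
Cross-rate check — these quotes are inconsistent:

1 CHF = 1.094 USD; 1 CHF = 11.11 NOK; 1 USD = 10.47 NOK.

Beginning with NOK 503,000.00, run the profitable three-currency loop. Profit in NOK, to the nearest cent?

Profit: NOK 15,582.59

Profitable loop is NOK → CHF → USD → NOK:
NOK 503,000.00 ÷ 11.11 = CHF 45,274.53
CHF 45,274.53 × 1.094 = USD 49,530.33
USD 49,530.33 × 10.47 = NOK 518,582.59
Profit = NOK 518,582.59 − NOK 503,000.00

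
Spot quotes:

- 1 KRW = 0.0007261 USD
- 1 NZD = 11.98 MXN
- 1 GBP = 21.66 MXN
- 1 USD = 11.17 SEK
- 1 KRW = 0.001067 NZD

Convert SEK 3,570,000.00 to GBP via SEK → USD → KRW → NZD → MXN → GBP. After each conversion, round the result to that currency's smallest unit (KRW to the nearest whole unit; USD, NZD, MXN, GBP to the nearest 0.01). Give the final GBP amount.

SEK 3,570,000.00 ÷ 11.17 = USD 319,606.09
USD 319,606.09 ÷ 0.0007261 = KRW 440,168,145
KRW 440,168,145 × 0.001067 = NZD 469,659.41
NZD 469,659.41 × 11.98 = MXN 5,626,519.73
MXN 5,626,519.73 ÷ 21.66 = GBP 259,765.45

GBP 259,765.45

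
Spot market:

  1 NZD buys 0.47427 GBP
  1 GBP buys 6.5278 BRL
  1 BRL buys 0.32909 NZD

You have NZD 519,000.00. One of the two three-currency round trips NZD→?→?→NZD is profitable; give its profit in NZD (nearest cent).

Profit: NZD 9,779.41

Profitable loop is NZD → GBP → BRL → NZD:
NZD 519,000.00 × 0.47427 = GBP 246,146.13
GBP 246,146.13 × 6.5278 = BRL 1,606,792.71
BRL 1,606,792.71 × 0.32909 = NZD 528,779.41
Profit = NZD 528,779.41 − NZD 519,000.00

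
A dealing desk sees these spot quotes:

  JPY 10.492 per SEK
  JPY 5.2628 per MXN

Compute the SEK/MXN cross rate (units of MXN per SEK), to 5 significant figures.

1 SEK × 10.492 = 10.492 JPY
10.492 JPY ÷ 5.2628 = 1.99362 MXN

SEK/MXN = 1.9936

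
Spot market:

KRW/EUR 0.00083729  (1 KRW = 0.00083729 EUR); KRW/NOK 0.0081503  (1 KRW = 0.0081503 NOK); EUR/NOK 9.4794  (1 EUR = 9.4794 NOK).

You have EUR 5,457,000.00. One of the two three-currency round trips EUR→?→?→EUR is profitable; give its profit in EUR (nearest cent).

Profit: EUR 146,647.33

Profitable loop is EUR → KRW → NOK → EUR:
EUR 5,457,000.00 ÷ 0.00083729 = KRW 6,517,455,123
KRW 6,517,455,123 × 0.0081503 = NOK 53,119,214.49
NOK 53,119,214.49 ÷ 9.4794 = EUR 5,603,647.33
Profit = EUR 5,603,647.33 − EUR 5,457,000.00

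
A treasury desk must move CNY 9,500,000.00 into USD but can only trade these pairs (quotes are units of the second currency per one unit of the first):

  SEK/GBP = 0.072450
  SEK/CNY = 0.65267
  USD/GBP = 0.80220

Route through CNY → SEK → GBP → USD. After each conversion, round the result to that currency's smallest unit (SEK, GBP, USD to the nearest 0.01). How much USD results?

CNY 9,500,000.00 ÷ 0.65267 = SEK 14,555,594.71
SEK 14,555,594.71 × 0.072450 = GBP 1,054,552.84
GBP 1,054,552.84 ÷ 0.80220 = USD 1,314,575.97

USD 1,314,575.97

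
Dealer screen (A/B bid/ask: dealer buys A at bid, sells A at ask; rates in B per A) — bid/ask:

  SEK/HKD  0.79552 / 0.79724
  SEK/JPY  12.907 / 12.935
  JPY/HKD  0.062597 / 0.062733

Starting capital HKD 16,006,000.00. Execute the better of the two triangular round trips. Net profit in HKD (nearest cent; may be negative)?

Best loop HKD → SEK → JPY → HKD:
HKD 16,006,000.00 ÷ 0.79724 (buy SEK at ask) = SEK 20,076,764.84
SEK 20,076,764.84 × 12.907 (sell SEK at bid) = JPY 259,130,804
JPY 259,130,804 × 0.062597 (sell JPY at bid) = HKD 16,220,810.92

Net profit: HKD 214,810.92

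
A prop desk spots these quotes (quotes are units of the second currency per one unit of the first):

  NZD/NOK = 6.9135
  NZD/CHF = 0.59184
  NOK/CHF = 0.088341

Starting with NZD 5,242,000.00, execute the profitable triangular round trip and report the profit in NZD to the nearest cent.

Profit: NZD 167,448.38

Profitable loop is NZD → NOK → CHF → NZD:
NZD 5,242,000.00 × 6.9135 = NOK 36,240,567.00
NOK 36,240,567.00 × 0.088341 = CHF 3,201,527.93
CHF 3,201,527.93 ÷ 0.59184 = NZD 5,409,448.38
Profit = NZD 5,409,448.38 − NZD 5,242,000.00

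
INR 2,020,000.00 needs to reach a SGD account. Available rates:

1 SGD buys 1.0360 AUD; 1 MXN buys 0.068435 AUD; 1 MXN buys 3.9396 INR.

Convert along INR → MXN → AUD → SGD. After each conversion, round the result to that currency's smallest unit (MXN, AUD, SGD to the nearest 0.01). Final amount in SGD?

SGD 33,870.20

INR 2,020,000.00 ÷ 3.9396 = MXN 512,742.41
MXN 512,742.41 × 0.068435 = AUD 35,089.53
AUD 35,089.53 ÷ 1.0360 = SGD 33,870.20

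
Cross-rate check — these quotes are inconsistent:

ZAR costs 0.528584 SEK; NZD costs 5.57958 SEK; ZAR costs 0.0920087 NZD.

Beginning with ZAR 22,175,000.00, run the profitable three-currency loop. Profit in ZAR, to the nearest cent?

Profitable loop is ZAR → SEK → NZD → ZAR:
ZAR 22,175,000.00 × 0.528584 = SEK 11,721,350.20
SEK 11,721,350.20 ÷ 5.57958 = NZD 2,100,758.52
NZD 2,100,758.52 ÷ 0.0920087 = ZAR 22,832,172.56
Profit = ZAR 22,832,172.56 − ZAR 22,175,000.00

Profit: ZAR 657,172.56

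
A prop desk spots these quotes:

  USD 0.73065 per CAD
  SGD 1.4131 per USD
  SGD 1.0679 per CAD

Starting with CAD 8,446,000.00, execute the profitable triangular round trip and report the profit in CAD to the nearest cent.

Profit: CAD 289,733.54

Profitable loop is CAD → SGD → USD → CAD:
CAD 8,446,000.00 × 1.0679 = SGD 9,019,483.40
SGD 9,019,483.40 ÷ 1.4131 = USD 6,382,763.71
USD 6,382,763.71 ÷ 0.73065 = CAD 8,735,733.54
Profit = CAD 8,735,733.54 − CAD 8,446,000.00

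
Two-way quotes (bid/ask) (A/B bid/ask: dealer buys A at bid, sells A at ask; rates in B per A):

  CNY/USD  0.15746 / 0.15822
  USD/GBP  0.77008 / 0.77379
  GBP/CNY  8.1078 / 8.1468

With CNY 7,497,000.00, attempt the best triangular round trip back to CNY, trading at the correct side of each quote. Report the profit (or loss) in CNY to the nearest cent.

Best loop CNY → GBP → USD → CNY:
CNY 7,497,000.00 ÷ 8.1468 (buy GBP at ask) = GBP 920,238.62
GBP 920,238.62 ÷ 0.77379 (buy USD at ask) = USD 1,189,261.46
USD 1,189,261.46 ÷ 0.15822 (buy CNY at ask) = CNY 7,516,505.21

Net profit: CNY 19,505.21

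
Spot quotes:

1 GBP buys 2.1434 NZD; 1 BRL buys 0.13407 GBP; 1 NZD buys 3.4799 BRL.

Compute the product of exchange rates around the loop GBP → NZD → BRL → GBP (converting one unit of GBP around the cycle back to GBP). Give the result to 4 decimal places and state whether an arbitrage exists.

Around GBP → NZD → BRL → GBP: 1 × 2.1434 × 3.4799 × 0.13407 = 1.000004
Product ≈ 1 (deviation 0.000%, within rounding noise).

1.0000 (no arbitrage)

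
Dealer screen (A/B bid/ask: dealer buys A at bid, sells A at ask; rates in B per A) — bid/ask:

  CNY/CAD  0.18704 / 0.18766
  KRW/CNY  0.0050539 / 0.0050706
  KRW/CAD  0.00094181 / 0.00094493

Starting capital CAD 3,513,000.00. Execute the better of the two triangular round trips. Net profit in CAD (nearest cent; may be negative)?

Net profit: CAD 1,306.62

Best loop CAD → KRW → CNY → CAD:
CAD 3,513,000.00 ÷ 0.00094493 (buy KRW at ask) = KRW 3,717,735,705
KRW 3,717,735,705 × 0.0050539 (sell KRW at bid) = CNY 18,789,064.48
CNY 18,789,064.48 × 0.18704 (sell CNY at bid) = CAD 3,514,306.62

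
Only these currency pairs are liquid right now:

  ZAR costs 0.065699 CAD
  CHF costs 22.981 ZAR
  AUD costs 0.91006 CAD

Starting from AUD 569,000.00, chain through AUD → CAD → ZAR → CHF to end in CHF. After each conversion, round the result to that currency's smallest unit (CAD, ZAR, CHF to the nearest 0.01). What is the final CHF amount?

AUD 569,000.00 × 0.91006 = CAD 517,824.14
CAD 517,824.14 ÷ 0.065699 = ZAR 7,881,765.93
ZAR 7,881,765.93 ÷ 22.981 = CHF 342,968.80

CHF 342,968.80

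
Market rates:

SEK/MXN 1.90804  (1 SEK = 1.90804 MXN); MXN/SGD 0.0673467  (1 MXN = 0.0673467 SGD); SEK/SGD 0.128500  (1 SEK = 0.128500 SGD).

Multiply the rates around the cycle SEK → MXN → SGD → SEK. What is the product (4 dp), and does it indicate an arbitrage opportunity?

1.0000 (no arbitrage)

Around SEK → MXN → SGD → SEK: 1 × 1.90804 × 0.0673467 ÷ 0.128500 = 1.000002
Product ≈ 1 (deviation 0.000%, within rounding noise).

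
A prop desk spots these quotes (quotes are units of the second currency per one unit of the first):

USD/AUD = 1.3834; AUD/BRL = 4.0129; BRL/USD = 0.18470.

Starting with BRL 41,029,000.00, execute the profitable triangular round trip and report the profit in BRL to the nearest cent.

Profit: BRL 1,040,169.27

Profitable loop is BRL → USD → AUD → BRL:
BRL 41,029,000.00 × 0.18470 = USD 7,578,056.30
USD 7,578,056.30 × 1.3834 = AUD 10,483,483.09
AUD 10,483,483.09 × 4.0129 = BRL 42,069,169.27
Profit = BRL 42,069,169.27 − BRL 41,029,000.00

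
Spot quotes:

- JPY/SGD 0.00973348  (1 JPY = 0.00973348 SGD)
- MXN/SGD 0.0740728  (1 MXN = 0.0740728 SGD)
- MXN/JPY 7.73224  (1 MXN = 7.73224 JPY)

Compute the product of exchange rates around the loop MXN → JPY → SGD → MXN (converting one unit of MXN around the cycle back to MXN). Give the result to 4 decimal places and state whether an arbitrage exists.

1.0160 (arbitrage exists)

Around MXN → JPY → SGD → MXN: 1 × 7.73224 × 0.00973348 ÷ 0.0740728 = 1.016049
Product > 1; profitable direction is MXN → JPY → SGD → MXN.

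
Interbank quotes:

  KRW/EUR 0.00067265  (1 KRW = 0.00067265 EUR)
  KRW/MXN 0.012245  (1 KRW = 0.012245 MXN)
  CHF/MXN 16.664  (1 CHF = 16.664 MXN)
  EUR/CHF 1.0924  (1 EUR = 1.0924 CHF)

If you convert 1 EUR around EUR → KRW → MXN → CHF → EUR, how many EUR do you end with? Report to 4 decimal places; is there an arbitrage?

1.0000 (no arbitrage)

Around EUR → KRW → MXN → CHF → EUR: 1 ÷ 0.00067265 × 0.012245 ÷ 16.664 ÷ 1.0924 = 1.000020
Product ≈ 1 (deviation 0.002%, within rounding noise).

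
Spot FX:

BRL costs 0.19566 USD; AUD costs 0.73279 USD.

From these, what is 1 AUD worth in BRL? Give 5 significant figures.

1 AUD × 0.73279 = 0.73279 USD
0.73279 USD ÷ 0.19566 = 3.74522 BRL

AUD/BRL = 3.7452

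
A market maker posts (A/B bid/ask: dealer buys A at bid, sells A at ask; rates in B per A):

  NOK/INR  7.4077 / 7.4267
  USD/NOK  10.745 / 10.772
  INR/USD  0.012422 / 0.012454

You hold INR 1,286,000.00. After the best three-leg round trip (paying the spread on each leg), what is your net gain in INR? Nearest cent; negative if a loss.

Best loop INR → NOK → USD → INR:
INR 1,286,000.00 ÷ 7.4267 (buy NOK at ask) = NOK 173,159.01
NOK 173,159.01 ÷ 10.772 (buy USD at ask) = USD 16,074.92
USD 16,074.92 ÷ 0.012454 (buy INR at ask) = INR 1,290,743.31

Net profit: INR 4,743.31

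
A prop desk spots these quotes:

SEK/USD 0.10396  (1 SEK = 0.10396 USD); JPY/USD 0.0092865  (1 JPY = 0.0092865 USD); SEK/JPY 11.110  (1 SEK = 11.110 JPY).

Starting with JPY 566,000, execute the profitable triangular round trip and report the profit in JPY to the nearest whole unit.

Profitable loop is JPY → SEK → USD → JPY:
JPY 566,000 ÷ 11.110 = SEK 50,945.09
SEK 50,945.09 × 0.10396 = USD 5,296.25
USD 5,296.25 ÷ 0.0092865 = JPY 570,317
Profit = JPY 570,317 − JPY 566,000

Profit: JPY 4,317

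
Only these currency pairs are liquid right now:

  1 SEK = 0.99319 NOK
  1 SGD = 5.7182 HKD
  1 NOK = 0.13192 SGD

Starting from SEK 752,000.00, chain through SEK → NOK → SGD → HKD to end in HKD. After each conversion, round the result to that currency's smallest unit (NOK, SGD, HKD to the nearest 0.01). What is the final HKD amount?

HKD 563,404.30

SEK 752,000.00 × 0.99319 = NOK 746,878.88
NOK 746,878.88 × 0.13192 = SGD 98,528.26
SGD 98,528.26 × 5.7182 = HKD 563,404.30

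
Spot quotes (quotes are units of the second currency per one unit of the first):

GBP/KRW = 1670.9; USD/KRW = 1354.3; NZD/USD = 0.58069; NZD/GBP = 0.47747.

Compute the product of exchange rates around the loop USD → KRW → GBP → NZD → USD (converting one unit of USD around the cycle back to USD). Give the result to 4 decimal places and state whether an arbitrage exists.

0.9857 (arbitrage exists)

Around USD → KRW → GBP → NZD → USD: 1 × 1354.3 ÷ 1670.9 ÷ 0.47747 × 0.58069 = 0.985741
Product < 1; profitable direction is USD → NZD → GBP → KRW → USD.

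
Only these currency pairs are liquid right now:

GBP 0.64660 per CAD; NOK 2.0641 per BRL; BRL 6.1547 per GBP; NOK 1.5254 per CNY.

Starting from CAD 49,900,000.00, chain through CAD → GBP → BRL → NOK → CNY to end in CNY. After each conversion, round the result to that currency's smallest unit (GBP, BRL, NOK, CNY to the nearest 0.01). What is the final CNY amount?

CAD 49,900,000.00 × 0.64660 = GBP 32,265,340.00
GBP 32,265,340.00 × 6.1547 = BRL 198,583,488.10
BRL 198,583,488.10 × 2.0641 = NOK 409,896,177.79
NOK 409,896,177.79 ÷ 1.5254 = CNY 268,713,896.55

CNY 268,713,896.55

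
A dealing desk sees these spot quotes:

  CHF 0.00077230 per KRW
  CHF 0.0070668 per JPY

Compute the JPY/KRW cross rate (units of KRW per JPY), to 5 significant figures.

1 JPY × 0.0070668 = 0.0070668 CHF
0.0070668 CHF ÷ 0.00077230 = 9.15033 KRW

JPY/KRW = 9.1503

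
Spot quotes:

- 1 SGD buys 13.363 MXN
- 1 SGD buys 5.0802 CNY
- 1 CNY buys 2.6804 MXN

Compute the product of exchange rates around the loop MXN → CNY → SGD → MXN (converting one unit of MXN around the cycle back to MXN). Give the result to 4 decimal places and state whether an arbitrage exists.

Around MXN → CNY → SGD → MXN: 1 ÷ 2.6804 ÷ 5.0802 × 13.363 = 0.981349
Product < 1; profitable direction is MXN → SGD → CNY → MXN.

0.9813 (arbitrage exists)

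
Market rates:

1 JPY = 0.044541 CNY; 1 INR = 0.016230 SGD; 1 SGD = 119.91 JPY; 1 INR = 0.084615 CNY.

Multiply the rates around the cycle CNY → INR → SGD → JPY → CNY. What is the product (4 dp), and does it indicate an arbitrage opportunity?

1.0244 (arbitrage exists)

Around CNY → INR → SGD → JPY → CNY: 1 ÷ 0.084615 × 0.016230 × 119.91 × 0.044541 = 1.024440
Product > 1; profitable direction is CNY → INR → SGD → JPY → CNY.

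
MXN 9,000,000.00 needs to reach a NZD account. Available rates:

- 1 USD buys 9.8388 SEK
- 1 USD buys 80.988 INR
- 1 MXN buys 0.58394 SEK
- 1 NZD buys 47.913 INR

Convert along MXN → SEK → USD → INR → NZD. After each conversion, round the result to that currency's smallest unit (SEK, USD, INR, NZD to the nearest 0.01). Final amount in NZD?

MXN 9,000,000.00 × 0.58394 = SEK 5,255,460.00
SEK 5,255,460.00 ÷ 9.8388 = USD 534,156.60
USD 534,156.60 × 80.988 = INR 43,260,274.72
INR 43,260,274.72 ÷ 47.913 = NZD 902,892.22

NZD 902,892.22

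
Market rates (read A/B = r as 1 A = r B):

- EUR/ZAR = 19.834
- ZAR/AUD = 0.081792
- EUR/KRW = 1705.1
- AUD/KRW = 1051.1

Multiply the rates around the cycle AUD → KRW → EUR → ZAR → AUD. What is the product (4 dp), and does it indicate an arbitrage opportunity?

Around AUD → KRW → EUR → ZAR → AUD: 1 × 1051.1 ÷ 1705.1 × 19.834 × 0.081792 = 1.000035
Product ≈ 1 (deviation 0.004%, within rounding noise).

1.0000 (no arbitrage)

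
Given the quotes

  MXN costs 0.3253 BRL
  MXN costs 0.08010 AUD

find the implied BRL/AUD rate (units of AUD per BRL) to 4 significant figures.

BRL/AUD = 0.2462

1 BRL ÷ 0.3253 = 3.07409 MXN
3.07409 MXN × 0.08010 = 0.246234 AUD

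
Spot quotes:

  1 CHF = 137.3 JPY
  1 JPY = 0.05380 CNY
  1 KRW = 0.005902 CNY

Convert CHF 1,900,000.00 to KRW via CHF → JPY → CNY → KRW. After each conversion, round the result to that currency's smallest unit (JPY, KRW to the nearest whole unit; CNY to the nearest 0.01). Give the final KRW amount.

CHF 1,900,000.00 × 137.3 = JPY 260,870,000
JPY 260,870,000 × 0.05380 = CNY 14,034,806.00
CNY 14,034,806.00 ÷ 0.005902 = KRW 2,377,974,585

KRW 2,377,974,585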